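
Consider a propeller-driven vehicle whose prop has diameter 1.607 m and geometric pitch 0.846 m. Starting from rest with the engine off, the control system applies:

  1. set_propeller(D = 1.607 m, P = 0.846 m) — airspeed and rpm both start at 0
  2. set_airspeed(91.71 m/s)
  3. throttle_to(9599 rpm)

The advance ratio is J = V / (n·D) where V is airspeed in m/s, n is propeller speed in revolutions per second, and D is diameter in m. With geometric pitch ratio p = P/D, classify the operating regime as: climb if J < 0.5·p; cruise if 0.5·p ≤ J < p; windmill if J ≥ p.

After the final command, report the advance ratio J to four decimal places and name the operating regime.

J = 0.3567, regime = cruise

set_propeller: D = 1.607 m, P = 0.846 m (p = P/D = 0.526447); state ← (V=0, rpm=0)
set_airspeed(91.71): V ← 91.71 m/s
throttle_to(9599): rpm ← 9599
final state: V = 91.71 m/s, rpm = 9599 → n = rpm/60 = 159.983333 rev/s
J = V / (n·D) = 91.71 / (159.983333 × 1.607) = 0.356719
regime bands: climb J<0.2632 | cruise [0.2632, 0.5264) | windmill J≥0.5264
J = 0.3567 → cruise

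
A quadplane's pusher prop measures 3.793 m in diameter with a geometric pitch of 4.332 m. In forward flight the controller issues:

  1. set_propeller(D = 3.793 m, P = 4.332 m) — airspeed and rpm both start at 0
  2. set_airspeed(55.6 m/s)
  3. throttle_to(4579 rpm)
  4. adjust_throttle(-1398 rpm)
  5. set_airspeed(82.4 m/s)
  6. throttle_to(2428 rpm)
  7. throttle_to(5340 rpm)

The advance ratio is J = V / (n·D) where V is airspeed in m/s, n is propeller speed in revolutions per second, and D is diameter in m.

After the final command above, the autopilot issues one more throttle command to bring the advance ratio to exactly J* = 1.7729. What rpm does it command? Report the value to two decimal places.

rpm = 735.21

set_propeller: D = 3.793 m, P = 4.332 m (p = P/D = 1.142104); state ← (V=0, rpm=0)
set_airspeed(55.6): V ← 55.6 m/s
throttle_to(4579): rpm ← 4579
adjust_throttle(-1398): rpm ← 4579 -1398 = 3181
set_airspeed(82.4): V ← 82.4 m/s
throttle_to(2428): rpm ← 2428
throttle_to(5340): rpm ← 5340
final state: V = 82.4 m/s, rpm = 5340 → n = rpm/60 = 89.000000 rev/s
target J* = 1.7729; solve J* = V/(n·D) for n: n = V/(J*·D) = 82.4/(1.7729 × 3.793) = 12.253499 rev/s
rpm = 60·n = 735.209956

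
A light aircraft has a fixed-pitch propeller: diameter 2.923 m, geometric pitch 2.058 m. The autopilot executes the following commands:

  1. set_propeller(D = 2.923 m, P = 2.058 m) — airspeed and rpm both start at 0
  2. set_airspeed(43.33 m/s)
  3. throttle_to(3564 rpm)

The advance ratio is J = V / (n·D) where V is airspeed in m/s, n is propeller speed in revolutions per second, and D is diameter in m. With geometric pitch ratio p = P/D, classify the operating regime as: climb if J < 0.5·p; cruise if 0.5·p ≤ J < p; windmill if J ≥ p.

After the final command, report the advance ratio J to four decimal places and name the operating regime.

J = 0.2496, regime = climb

set_propeller: D = 2.923 m, P = 2.058 m (p = P/D = 0.704071); state ← (V=0, rpm=0)
set_airspeed(43.33): V ← 43.33 m/s
throttle_to(3564): rpm ← 3564
final state: V = 43.33 m/s, rpm = 3564 → n = rpm/60 = 59.400000 rev/s
J = V / (n·D) = 43.33 / (59.400000 × 2.923) = 0.249559
regime bands: climb J<0.3520 | cruise [0.3520, 0.7041) | windmill J≥0.7041
J = 0.2496 → climb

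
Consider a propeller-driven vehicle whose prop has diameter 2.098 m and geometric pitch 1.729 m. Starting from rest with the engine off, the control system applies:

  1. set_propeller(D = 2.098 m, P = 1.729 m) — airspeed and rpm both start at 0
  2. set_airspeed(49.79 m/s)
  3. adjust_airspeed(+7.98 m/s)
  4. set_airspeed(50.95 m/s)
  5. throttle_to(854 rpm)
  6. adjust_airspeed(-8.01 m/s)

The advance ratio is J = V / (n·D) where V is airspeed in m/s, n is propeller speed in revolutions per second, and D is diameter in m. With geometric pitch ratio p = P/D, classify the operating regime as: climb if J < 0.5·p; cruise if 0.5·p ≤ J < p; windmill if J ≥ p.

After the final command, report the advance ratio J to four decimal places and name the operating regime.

set_propeller: D = 2.098 m, P = 1.729 m (p = P/D = 0.824118); state ← (V=0, rpm=0)
set_airspeed(49.79): V ← 49.79 m/s
adjust_airspeed(+7.98): V ← 49.79 +7.98 = 57.77 m/s
set_airspeed(50.95): V ← 50.95 m/s
throttle_to(854): rpm ← 854
adjust_airspeed(-8.01): V ← 50.95 -8.01 = 42.94 m/s
final state: V = 42.94 m/s, rpm = 854 → n = rpm/60 = 14.233333 rev/s
J = V / (n·D) = 42.94 / (14.233333 × 2.098) = 1.437970
regime bands: climb J<0.4121 | cruise [0.4121, 0.8241) | windmill J≥0.8241
J = 1.4380 → windmill

J = 1.4380, regime = windmill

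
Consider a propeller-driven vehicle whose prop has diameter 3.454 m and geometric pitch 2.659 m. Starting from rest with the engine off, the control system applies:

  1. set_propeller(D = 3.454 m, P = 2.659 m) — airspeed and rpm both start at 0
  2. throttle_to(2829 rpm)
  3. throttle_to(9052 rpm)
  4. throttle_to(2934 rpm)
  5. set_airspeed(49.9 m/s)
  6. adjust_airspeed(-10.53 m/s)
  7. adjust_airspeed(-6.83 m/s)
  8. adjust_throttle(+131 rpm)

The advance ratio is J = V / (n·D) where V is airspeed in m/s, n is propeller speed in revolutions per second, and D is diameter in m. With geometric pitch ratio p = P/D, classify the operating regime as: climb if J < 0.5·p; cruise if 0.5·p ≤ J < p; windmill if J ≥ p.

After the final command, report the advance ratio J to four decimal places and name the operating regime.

set_propeller: D = 3.454 m, P = 2.659 m (p = P/D = 0.769832); state ← (V=0, rpm=0)
throttle_to(2829): rpm ← 2829
throttle_to(9052): rpm ← 9052
throttle_to(2934): rpm ← 2934
set_airspeed(49.9): V ← 49.9 m/s
adjust_airspeed(-10.53): V ← 49.9 -10.53 = 39.37 m/s
adjust_airspeed(-6.83): V ← 39.37 -6.83 = 32.54 m/s
adjust_throttle(+131): rpm ← 2934 +131 = 3065
final state: V = 32.54 m/s, rpm = 3065 → n = rpm/60 = 51.083333 rev/s
J = V / (n·D) = 32.54 / (51.083333 × 3.454) = 0.184423
regime bands: climb J<0.3849 | cruise [0.3849, 0.7698) | windmill J≥0.7698
J = 0.1844 → climb

J = 0.1844, regime = climb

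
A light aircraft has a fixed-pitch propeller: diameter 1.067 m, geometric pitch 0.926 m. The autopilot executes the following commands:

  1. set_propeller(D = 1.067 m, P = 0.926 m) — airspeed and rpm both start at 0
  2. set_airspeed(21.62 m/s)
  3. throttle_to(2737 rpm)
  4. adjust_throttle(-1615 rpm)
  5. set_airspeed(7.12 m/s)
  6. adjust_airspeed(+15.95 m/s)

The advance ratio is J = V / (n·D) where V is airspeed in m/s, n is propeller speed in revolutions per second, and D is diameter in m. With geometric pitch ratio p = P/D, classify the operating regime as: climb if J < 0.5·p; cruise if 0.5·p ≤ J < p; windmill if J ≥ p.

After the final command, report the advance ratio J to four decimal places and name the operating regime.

J = 1.1562, regime = windmill

set_propeller: D = 1.067 m, P = 0.926 m (p = P/D = 0.867854); state ← (V=0, rpm=0)
set_airspeed(21.62): V ← 21.62 m/s
throttle_to(2737): rpm ← 2737
adjust_throttle(-1615): rpm ← 2737 -1615 = 1122
set_airspeed(7.12): V ← 7.12 m/s
adjust_airspeed(+15.95): V ← 7.12 +15.95 = 23.07 m/s
final state: V = 23.07 m/s, rpm = 1122 → n = rpm/60 = 18.700000 rev/s
J = V / (n·D) = 23.07 / (18.700000 × 1.067) = 1.156223
regime bands: climb J<0.4339 | cruise [0.4339, 0.8679) | windmill J≥0.8679
J = 1.1562 → windmill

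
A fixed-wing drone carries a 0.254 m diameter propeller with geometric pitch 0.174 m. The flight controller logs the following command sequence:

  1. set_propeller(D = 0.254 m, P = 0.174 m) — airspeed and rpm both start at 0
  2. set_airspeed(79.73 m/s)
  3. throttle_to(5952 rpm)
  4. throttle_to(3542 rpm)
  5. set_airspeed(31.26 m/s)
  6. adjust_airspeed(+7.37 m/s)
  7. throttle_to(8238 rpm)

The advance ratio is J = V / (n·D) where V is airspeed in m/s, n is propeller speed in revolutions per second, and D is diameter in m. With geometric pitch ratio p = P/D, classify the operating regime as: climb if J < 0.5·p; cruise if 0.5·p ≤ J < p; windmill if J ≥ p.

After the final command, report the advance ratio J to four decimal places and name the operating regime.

J = 1.1077, regime = windmill

set_propeller: D = 0.254 m, P = 0.174 m (p = P/D = 0.685039); state ← (V=0, rpm=0)
set_airspeed(79.73): V ← 79.73 m/s
throttle_to(5952): rpm ← 5952
throttle_to(3542): rpm ← 3542
set_airspeed(31.26): V ← 31.26 m/s
adjust_airspeed(+7.37): V ← 31.26 +7.37 = 38.63 m/s
throttle_to(8238): rpm ← 8238
final state: V = 38.63 m/s, rpm = 8238 → n = rpm/60 = 137.300000 rev/s
J = V / (n·D) = 38.63 / (137.300000 × 0.254) = 1.107696
regime bands: climb J<0.3425 | cruise [0.3425, 0.6850) | windmill J≥0.6850
J = 1.1077 → windmill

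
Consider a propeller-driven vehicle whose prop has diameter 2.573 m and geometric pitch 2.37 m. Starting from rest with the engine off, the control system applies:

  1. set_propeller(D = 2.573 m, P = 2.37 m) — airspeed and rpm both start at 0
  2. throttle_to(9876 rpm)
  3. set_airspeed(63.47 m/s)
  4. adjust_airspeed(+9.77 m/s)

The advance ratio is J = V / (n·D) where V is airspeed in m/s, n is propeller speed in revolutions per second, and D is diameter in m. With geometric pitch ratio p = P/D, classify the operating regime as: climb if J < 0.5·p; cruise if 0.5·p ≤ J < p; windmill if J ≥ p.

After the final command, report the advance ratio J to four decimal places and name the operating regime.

set_propeller: D = 2.573 m, P = 2.37 m (p = P/D = 0.921104); state ← (V=0, rpm=0)
throttle_to(9876): rpm ← 9876
set_airspeed(63.47): V ← 63.47 m/s
adjust_airspeed(+9.77): V ← 63.47 +9.77 = 73.24 m/s
final state: V = 73.24 m/s, rpm = 9876 → n = rpm/60 = 164.600000 rev/s
J = V / (n·D) = 73.24 / (164.600000 × 2.573) = 0.172933
regime bands: climb J<0.4606 | cruise [0.4606, 0.9211) | windmill J≥0.9211
J = 0.1729 → climb

J = 0.1729, regime = climb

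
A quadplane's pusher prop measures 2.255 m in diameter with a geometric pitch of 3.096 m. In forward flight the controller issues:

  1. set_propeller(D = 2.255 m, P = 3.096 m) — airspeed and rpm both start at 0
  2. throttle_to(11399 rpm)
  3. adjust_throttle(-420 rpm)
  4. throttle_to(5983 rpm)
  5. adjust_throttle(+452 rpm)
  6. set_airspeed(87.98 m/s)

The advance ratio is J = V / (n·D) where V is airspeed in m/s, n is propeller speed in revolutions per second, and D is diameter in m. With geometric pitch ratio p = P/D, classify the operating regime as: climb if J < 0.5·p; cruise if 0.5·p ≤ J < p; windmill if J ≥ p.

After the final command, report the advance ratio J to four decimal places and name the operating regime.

J = 0.3638, regime = climb

set_propeller: D = 2.255 m, P = 3.096 m (p = P/D = 1.372949); state ← (V=0, rpm=0)
throttle_to(11399): rpm ← 11399
adjust_throttle(-420): rpm ← 11399 -420 = 10979
throttle_to(5983): rpm ← 5983
adjust_throttle(+452): rpm ← 5983 +452 = 6435
set_airspeed(87.98): V ← 87.98 m/s
final state: V = 87.98 m/s, rpm = 6435 → n = rpm/60 = 107.250000 rev/s
J = V / (n·D) = 87.98 / (107.250000 × 2.255) = 0.363781
regime bands: climb J<0.6865 | cruise [0.6865, 1.3729) | windmill J≥1.3729
J = 0.3638 → climb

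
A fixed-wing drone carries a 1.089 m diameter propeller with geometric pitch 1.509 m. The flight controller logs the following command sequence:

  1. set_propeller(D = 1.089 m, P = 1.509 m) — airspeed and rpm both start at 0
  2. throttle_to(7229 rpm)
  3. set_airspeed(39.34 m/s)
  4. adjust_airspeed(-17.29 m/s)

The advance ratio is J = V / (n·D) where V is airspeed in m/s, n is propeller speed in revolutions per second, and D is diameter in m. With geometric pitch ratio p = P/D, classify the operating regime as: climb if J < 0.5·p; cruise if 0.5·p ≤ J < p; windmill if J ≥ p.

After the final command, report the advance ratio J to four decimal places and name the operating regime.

set_propeller: D = 1.089 m, P = 1.509 m (p = P/D = 1.385675); state ← (V=0, rpm=0)
throttle_to(7229): rpm ← 7229
set_airspeed(39.34): V ← 39.34 m/s
adjust_airspeed(-17.29): V ← 39.34 -17.29 = 22.05 m/s
final state: V = 22.05 m/s, rpm = 7229 → n = rpm/60 = 120.483333 rev/s
J = V / (n·D) = 22.05 / (120.483333 × 1.089) = 0.168056
regime bands: climb J<0.6928 | cruise [0.6928, 1.3857) | windmill J≥1.3857
J = 0.1681 → climb

J = 0.1681, regime = climb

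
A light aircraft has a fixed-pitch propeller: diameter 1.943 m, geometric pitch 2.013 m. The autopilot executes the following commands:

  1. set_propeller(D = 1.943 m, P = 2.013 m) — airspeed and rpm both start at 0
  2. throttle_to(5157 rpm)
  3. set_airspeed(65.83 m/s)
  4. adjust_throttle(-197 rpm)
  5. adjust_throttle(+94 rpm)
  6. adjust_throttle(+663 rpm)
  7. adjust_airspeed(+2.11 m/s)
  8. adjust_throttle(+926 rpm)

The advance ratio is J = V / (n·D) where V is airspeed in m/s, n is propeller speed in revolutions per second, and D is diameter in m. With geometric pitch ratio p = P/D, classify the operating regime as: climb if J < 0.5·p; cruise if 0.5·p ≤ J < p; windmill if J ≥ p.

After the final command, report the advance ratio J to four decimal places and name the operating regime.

set_propeller: D = 1.943 m, P = 2.013 m (p = P/D = 1.036027); state ← (V=0, rpm=0)
throttle_to(5157): rpm ← 5157
set_airspeed(65.83): V ← 65.83 m/s
adjust_throttle(-197): rpm ← 5157 -197 = 4960
adjust_throttle(+94): rpm ← 4960 +94 = 5054
adjust_throttle(+663): rpm ← 5054 +663 = 5717
adjust_airspeed(+2.11): V ← 65.83 +2.11 = 67.94 m/s
adjust_throttle(+926): rpm ← 5717 +926 = 6643
final state: V = 67.94 m/s, rpm = 6643 → n = rpm/60 = 110.716667 rev/s
J = V / (n·D) = 67.94 / (110.716667 × 1.943) = 0.315820
regime bands: climb J<0.5180 | cruise [0.5180, 1.0360) | windmill J≥1.0360
J = 0.3158 → climb

J = 0.3158, regime = climb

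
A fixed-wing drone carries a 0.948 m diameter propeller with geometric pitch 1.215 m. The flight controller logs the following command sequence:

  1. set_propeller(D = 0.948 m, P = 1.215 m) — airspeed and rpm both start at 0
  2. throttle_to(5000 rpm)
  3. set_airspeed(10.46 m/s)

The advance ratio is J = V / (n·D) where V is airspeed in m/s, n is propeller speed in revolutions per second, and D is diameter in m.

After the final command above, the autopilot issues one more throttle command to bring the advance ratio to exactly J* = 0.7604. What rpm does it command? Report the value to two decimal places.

rpm = 870.63

set_propeller: D = 0.948 m, P = 1.215 m (p = P/D = 1.281646); state ← (V=0, rpm=0)
throttle_to(5000): rpm ← 5000
set_airspeed(10.46): V ← 10.46 m/s
final state: V = 10.46 m/s, rpm = 5000 → n = rpm/60 = 83.333333 rev/s
target J* = 0.7604; solve J* = V/(n·D) for n: n = V/(J*·D) = 10.46/(0.7604 × 0.948) = 14.510462 rev/s
rpm = 60·n = 870.627718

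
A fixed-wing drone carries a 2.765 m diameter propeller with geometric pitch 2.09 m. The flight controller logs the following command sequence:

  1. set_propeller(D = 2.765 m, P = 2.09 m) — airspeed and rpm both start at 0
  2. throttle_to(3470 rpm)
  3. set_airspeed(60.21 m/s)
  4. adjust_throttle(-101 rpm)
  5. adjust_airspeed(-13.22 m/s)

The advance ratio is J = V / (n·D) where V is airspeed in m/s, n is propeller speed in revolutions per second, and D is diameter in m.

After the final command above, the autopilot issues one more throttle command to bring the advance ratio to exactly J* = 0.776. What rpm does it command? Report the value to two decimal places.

set_propeller: D = 2.765 m, P = 2.09 m (p = P/D = 0.755877); state ← (V=0, rpm=0)
throttle_to(3470): rpm ← 3470
set_airspeed(60.21): V ← 60.21 m/s
adjust_throttle(-101): rpm ← 3470 -101 = 3369
adjust_airspeed(-13.22): V ← 60.21 -13.22 = 46.99 m/s
final state: V = 46.99 m/s, rpm = 3369 → n = rpm/60 = 56.150000 rev/s
target J* = 0.776; solve J* = V/(n·D) for n: n = V/(J*·D) = 46.99/(0.776 × 2.765) = 21.900226 rev/s
rpm = 60·n = 1314.013534

rpm = 1314.01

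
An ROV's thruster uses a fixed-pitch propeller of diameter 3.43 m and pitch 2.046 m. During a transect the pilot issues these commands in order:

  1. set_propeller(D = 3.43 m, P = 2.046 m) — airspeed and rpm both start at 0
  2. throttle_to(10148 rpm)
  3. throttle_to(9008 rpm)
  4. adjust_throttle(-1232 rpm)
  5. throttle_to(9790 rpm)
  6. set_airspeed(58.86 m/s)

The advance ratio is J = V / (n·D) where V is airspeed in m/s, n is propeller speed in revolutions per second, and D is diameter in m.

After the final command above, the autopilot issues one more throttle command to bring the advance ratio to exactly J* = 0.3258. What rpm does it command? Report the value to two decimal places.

set_propeller: D = 3.43 m, P = 2.046 m (p = P/D = 0.596501); state ← (V=0, rpm=0)
throttle_to(10148): rpm ← 10148
throttle_to(9008): rpm ← 9008
adjust_throttle(-1232): rpm ← 9008 -1232 = 7776
throttle_to(9790): rpm ← 9790
set_airspeed(58.86): V ← 58.86 m/s
final state: V = 58.86 m/s, rpm = 9790 → n = rpm/60 = 163.166667 rev/s
target J* = 0.3258; solve J* = V/(n·D) for n: n = V/(J*·D) = 58.86/(0.3258 × 3.43) = 52.671424 rev/s
rpm = 60·n = 3160.285424

rpm = 3160.29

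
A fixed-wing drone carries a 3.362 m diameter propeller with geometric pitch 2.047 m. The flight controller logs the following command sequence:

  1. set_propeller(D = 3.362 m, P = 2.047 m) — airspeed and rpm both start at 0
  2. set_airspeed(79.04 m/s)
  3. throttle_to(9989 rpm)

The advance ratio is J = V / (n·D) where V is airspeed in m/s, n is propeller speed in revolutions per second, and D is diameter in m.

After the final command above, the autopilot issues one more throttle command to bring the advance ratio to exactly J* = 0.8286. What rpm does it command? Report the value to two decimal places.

set_propeller: D = 3.362 m, P = 2.047 m (p = P/D = 0.608864); state ← (V=0, rpm=0)
set_airspeed(79.04): V ← 79.04 m/s
throttle_to(9989): rpm ← 9989
final state: V = 79.04 m/s, rpm = 9989 → n = rpm/60 = 166.483333 rev/s
target J* = 0.8286; solve J* = V/(n·D) for n: n = V/(J*·D) = 79.04/(0.8286 × 3.362) = 28.372937 rev/s
rpm = 60·n = 1702.376219

rpm = 1702.38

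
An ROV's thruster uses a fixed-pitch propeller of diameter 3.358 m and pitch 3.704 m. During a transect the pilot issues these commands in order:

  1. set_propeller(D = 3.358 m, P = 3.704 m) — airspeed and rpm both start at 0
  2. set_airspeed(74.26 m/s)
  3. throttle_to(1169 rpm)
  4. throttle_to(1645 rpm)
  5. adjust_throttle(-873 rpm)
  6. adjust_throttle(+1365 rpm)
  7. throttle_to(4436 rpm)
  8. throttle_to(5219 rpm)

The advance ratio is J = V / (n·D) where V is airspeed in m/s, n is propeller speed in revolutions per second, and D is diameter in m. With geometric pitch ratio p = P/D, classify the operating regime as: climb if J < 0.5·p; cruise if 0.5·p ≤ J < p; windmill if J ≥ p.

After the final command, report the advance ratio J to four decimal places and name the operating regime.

set_propeller: D = 3.358 m, P = 3.704 m (p = P/D = 1.103038); state ← (V=0, rpm=0)
set_airspeed(74.26): V ← 74.26 m/s
throttle_to(1169): rpm ← 1169
throttle_to(1645): rpm ← 1645
adjust_throttle(-873): rpm ← 1645 -873 = 772
adjust_throttle(+1365): rpm ← 772 +1365 = 2137
throttle_to(4436): rpm ← 4436
throttle_to(5219): rpm ← 5219
final state: V = 74.26 m/s, rpm = 5219 → n = rpm/60 = 86.983333 rev/s
J = V / (n·D) = 74.26 / (86.983333 × 3.358) = 0.254237
regime bands: climb J<0.5515 | cruise [0.5515, 1.1030) | windmill J≥1.1030
J = 0.2542 → climb

J = 0.2542, regime = climb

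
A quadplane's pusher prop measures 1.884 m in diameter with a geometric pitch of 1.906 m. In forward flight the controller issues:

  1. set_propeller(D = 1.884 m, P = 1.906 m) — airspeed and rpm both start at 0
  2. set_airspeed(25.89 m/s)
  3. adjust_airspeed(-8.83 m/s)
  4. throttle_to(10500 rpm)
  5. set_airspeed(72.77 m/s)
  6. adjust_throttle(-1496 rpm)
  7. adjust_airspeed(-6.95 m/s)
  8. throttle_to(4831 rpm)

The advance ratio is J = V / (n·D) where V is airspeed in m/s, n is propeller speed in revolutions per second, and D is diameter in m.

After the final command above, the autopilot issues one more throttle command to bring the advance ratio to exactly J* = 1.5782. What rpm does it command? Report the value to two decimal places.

rpm = 1328.21

set_propeller: D = 1.884 m, P = 1.906 m (p = P/D = 1.011677); state ← (V=0, rpm=0)
set_airspeed(25.89): V ← 25.89 m/s
adjust_airspeed(-8.83): V ← 25.89 -8.83 = 17.06 m/s
throttle_to(10500): rpm ← 10500
set_airspeed(72.77): V ← 72.77 m/s
adjust_throttle(-1496): rpm ← 10500 -1496 = 9004
adjust_airspeed(-6.95): V ← 72.77 -6.95 = 65.82 m/s
throttle_to(4831): rpm ← 4831
final state: V = 65.82 m/s, rpm = 4831 → n = rpm/60 = 80.516667 rev/s
target J* = 1.5782; solve J* = V/(n·D) for n: n = V/(J*·D) = 65.82/(1.5782 × 1.884) = 22.136805 rev/s
rpm = 60·n = 1328.208303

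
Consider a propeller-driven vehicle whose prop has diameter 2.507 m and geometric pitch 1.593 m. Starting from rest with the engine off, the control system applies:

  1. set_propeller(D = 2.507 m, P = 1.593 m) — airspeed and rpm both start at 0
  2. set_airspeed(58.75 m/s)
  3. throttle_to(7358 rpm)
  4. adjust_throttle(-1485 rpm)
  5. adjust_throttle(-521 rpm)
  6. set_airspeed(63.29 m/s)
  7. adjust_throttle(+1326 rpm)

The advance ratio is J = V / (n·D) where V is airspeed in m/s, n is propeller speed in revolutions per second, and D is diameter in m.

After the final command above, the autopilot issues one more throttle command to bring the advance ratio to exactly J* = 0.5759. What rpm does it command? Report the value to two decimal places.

rpm = 2630.18

set_propeller: D = 2.507 m, P = 1.593 m (p = P/D = 0.635421); state ← (V=0, rpm=0)
set_airspeed(58.75): V ← 58.75 m/s
throttle_to(7358): rpm ← 7358
adjust_throttle(-1485): rpm ← 7358 -1485 = 5873
adjust_throttle(-521): rpm ← 5873 -521 = 5352
set_airspeed(63.29): V ← 63.29 m/s
adjust_throttle(+1326): rpm ← 5352 +1326 = 6678
final state: V = 63.29 m/s, rpm = 6678 → n = rpm/60 = 111.300000 rev/s
target J* = 0.5759; solve J* = V/(n·D) for n: n = V/(J*·D) = 63.29/(0.5759 × 2.507) = 43.836279 rev/s
rpm = 60·n = 2630.176745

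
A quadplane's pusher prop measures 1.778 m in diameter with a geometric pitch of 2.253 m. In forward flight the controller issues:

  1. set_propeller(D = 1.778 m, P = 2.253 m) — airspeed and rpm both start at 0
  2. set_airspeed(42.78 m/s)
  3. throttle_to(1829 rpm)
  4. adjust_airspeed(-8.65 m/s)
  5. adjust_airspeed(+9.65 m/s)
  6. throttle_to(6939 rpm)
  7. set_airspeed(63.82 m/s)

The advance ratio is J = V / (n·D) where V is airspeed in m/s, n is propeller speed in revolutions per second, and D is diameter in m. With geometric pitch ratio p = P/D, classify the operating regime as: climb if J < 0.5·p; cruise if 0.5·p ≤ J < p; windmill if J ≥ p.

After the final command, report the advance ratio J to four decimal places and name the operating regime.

set_propeller: D = 1.778 m, P = 2.253 m (p = P/D = 1.267154); state ← (V=0, rpm=0)
set_airspeed(42.78): V ← 42.78 m/s
throttle_to(1829): rpm ← 1829
adjust_airspeed(-8.65): V ← 42.78 -8.65 = 34.13 m/s
adjust_airspeed(+9.65): V ← 34.13 +9.65 = 43.78 m/s
throttle_to(6939): rpm ← 6939
set_airspeed(63.82): V ← 63.82 m/s
final state: V = 63.82 m/s, rpm = 6939 → n = rpm/60 = 115.650000 rev/s
J = V / (n·D) = 63.82 / (115.650000 × 1.778) = 0.310370
regime bands: climb J<0.6336 | cruise [0.6336, 1.2672) | windmill J≥1.2672
J = 0.3104 → climb

J = 0.3104, regime = climb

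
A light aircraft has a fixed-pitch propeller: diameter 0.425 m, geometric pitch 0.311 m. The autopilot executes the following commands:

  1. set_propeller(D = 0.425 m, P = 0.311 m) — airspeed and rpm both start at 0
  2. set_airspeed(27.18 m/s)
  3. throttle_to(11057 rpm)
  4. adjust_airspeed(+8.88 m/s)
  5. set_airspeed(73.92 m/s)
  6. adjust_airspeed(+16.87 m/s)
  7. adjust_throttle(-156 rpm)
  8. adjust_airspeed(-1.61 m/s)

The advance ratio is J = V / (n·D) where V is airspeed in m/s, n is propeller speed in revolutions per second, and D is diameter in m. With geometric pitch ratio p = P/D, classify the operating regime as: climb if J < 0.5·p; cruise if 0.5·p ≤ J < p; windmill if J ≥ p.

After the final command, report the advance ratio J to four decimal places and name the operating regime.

J = 1.1550, regime = windmill

set_propeller: D = 0.425 m, P = 0.311 m (p = P/D = 0.731765); state ← (V=0, rpm=0)
set_airspeed(27.18): V ← 27.18 m/s
throttle_to(11057): rpm ← 11057
adjust_airspeed(+8.88): V ← 27.18 +8.88 = 36.06 m/s
set_airspeed(73.92): V ← 73.92 m/s
adjust_airspeed(+16.87): V ← 73.92 +16.87 = 90.79 m/s
adjust_throttle(-156): rpm ← 11057 -156 = 10901
adjust_airspeed(-1.61): V ← 90.79 -1.61 = 89.18 m/s
final state: V = 89.18 m/s, rpm = 10901 → n = rpm/60 = 181.683333 rev/s
J = V / (n·D) = 89.18 / (181.683333 × 0.425) = 1.154951
regime bands: climb J<0.3659 | cruise [0.3659, 0.7318) | windmill J≥0.7318
J = 1.1550 → windmill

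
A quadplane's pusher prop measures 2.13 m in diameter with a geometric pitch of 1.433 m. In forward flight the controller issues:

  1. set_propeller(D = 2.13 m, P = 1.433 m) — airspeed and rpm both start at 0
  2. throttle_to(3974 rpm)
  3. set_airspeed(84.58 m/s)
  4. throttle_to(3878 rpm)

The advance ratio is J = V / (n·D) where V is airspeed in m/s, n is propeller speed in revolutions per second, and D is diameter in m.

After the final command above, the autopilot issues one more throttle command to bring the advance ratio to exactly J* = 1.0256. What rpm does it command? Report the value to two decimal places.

set_propeller: D = 2.13 m, P = 1.433 m (p = P/D = 0.672770); state ← (V=0, rpm=0)
throttle_to(3974): rpm ← 3974
set_airspeed(84.58): V ← 84.58 m/s
throttle_to(3878): rpm ← 3878
final state: V = 84.58 m/s, rpm = 3878 → n = rpm/60 = 64.633333 rev/s
target J* = 1.0256; solve J* = V/(n·D) for n: n = V/(J*·D) = 84.58/(1.0256 × 2.13) = 38.717746 rev/s
rpm = 60·n = 2323.064754

rpm = 2323.06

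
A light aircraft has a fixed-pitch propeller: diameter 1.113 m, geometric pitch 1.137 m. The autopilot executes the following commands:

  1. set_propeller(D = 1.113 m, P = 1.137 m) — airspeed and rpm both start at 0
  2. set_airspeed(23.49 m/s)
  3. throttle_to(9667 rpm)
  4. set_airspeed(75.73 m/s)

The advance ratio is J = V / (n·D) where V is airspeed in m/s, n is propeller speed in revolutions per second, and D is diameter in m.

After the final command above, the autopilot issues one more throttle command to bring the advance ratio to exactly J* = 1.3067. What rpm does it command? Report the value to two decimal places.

rpm = 3124.27

set_propeller: D = 1.113 m, P = 1.137 m (p = P/D = 1.021563); state ← (V=0, rpm=0)
set_airspeed(23.49): V ← 23.49 m/s
throttle_to(9667): rpm ← 9667
set_airspeed(75.73): V ← 75.73 m/s
final state: V = 75.73 m/s, rpm = 9667 → n = rpm/60 = 161.116667 rev/s
target J* = 1.3067; solve J* = V/(n·D) for n: n = V/(J*·D) = 75.73/(1.3067 × 1.113) = 52.071118 rev/s
rpm = 60·n = 3124.267073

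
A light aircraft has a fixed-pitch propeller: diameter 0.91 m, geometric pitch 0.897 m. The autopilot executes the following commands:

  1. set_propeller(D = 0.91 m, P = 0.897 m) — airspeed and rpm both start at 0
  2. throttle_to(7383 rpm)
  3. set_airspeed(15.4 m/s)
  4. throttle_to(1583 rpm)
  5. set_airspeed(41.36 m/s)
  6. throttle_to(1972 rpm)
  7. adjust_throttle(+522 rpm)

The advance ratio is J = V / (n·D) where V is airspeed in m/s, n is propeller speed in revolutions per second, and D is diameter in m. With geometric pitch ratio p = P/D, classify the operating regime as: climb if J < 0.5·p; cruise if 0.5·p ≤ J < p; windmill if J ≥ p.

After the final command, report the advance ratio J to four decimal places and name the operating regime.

set_propeller: D = 0.91 m, P = 0.897 m (p = P/D = 0.985714); state ← (V=0, rpm=0)
throttle_to(7383): rpm ← 7383
set_airspeed(15.4): V ← 15.4 m/s
throttle_to(1583): rpm ← 1583
set_airspeed(41.36): V ← 41.36 m/s
throttle_to(1972): rpm ← 1972
adjust_throttle(+522): rpm ← 1972 +522 = 2494
final state: V = 41.36 m/s, rpm = 2494 → n = rpm/60 = 41.566667 rev/s
J = V / (n·D) = 41.36 / (41.566667 × 0.91) = 1.093437
regime bands: climb J<0.4929 | cruise [0.4929, 0.9857) | windmill J≥0.9857
J = 1.0934 → windmill

J = 1.0934, regime = windmill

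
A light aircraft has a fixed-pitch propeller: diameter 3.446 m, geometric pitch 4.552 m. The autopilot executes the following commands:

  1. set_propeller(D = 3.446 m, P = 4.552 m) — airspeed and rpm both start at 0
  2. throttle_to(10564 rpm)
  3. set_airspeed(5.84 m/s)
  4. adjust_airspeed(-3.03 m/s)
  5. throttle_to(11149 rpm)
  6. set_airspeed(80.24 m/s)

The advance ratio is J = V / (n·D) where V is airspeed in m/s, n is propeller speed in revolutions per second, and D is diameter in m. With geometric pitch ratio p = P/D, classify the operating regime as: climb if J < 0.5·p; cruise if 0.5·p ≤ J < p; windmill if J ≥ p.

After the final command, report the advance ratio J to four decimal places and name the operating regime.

J = 0.1253, regime = climb

set_propeller: D = 3.446 m, P = 4.552 m (p = P/D = 1.320952); state ← (V=0, rpm=0)
throttle_to(10564): rpm ← 10564
set_airspeed(5.84): V ← 5.84 m/s
adjust_airspeed(-3.03): V ← 5.84 -3.03 = 2.81 m/s
throttle_to(11149): rpm ← 11149
set_airspeed(80.24): V ← 80.24 m/s
final state: V = 80.24 m/s, rpm = 11149 → n = rpm/60 = 185.816667 rev/s
J = V / (n·D) = 80.24 / (185.816667 × 3.446) = 0.125312
regime bands: climb J<0.6605 | cruise [0.6605, 1.3210) | windmill J≥1.3210
J = 0.1253 → climb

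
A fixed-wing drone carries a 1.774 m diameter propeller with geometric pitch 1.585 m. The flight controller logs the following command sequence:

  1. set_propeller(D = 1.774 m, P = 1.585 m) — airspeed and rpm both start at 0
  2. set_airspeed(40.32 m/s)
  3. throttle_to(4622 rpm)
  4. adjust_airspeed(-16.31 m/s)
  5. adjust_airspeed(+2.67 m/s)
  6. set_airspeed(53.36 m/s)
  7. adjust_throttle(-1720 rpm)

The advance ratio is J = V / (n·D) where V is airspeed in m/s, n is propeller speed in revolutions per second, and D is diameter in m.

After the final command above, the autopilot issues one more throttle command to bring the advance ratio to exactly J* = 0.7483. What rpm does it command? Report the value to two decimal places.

set_propeller: D = 1.774 m, P = 1.585 m (p = P/D = 0.893461); state ← (V=0, rpm=0)
set_airspeed(40.32): V ← 40.32 m/s
throttle_to(4622): rpm ← 4622
adjust_airspeed(-16.31): V ← 40.32 -16.31 = 24.01 m/s
adjust_airspeed(+2.67): V ← 24.01 +2.67 = 26.68 m/s
set_airspeed(53.36): V ← 53.36 m/s
adjust_throttle(-1720): rpm ← 4622 -1720 = 2902
final state: V = 53.36 m/s, rpm = 2902 → n = rpm/60 = 48.366667 rev/s
target J* = 0.7483; solve J* = V/(n·D) for n: n = V/(J*·D) = 53.36/(0.7483 × 1.774) = 40.196335 rev/s
rpm = 60·n = 2411.780118

rpm = 2411.78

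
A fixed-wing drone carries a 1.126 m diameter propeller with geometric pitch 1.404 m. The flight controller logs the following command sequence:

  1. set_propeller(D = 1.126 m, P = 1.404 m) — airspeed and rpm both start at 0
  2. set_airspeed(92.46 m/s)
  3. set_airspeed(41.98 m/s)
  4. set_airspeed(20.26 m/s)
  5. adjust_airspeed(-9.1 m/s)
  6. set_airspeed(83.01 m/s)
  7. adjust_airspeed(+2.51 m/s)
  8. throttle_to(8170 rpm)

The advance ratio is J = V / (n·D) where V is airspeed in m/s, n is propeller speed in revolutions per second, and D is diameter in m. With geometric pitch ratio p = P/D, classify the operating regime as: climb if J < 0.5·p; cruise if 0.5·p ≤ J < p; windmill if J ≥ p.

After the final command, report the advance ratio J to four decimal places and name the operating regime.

set_propeller: D = 1.126 m, P = 1.404 m (p = P/D = 1.246892); state ← (V=0, rpm=0)
set_airspeed(92.46): V ← 92.46 m/s
set_airspeed(41.98): V ← 41.98 m/s
set_airspeed(20.26): V ← 20.26 m/s
adjust_airspeed(-9.1): V ← 20.26 -9.1 = 11.16 m/s
set_airspeed(83.01): V ← 83.01 m/s
adjust_airspeed(+2.51): V ← 83.01 +2.51 = 85.52 m/s
throttle_to(8170): rpm ← 8170
final state: V = 85.52 m/s, rpm = 8170 → n = rpm/60 = 136.166667 rev/s
J = V / (n·D) = 85.52 / (136.166667 × 1.126) = 0.557774
regime bands: climb J<0.6234 | cruise [0.6234, 1.2469) | windmill J≥1.2469
J = 0.5578 → climb

J = 0.5578, regime = climb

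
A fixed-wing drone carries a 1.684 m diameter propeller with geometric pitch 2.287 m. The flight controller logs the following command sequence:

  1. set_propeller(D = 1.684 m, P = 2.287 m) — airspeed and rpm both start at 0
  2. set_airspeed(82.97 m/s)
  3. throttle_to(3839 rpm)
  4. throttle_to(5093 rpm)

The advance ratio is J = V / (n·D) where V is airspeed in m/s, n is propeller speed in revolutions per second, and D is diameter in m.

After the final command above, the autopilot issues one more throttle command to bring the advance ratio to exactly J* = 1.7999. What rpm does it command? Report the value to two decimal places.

set_propeller: D = 1.684 m, P = 2.287 m (p = P/D = 1.358076); state ← (V=0, rpm=0)
set_airspeed(82.97): V ← 82.97 m/s
throttle_to(3839): rpm ← 3839
throttle_to(5093): rpm ← 5093
final state: V = 82.97 m/s, rpm = 5093 → n = rpm/60 = 84.883333 rev/s
target J* = 1.7999; solve J* = V/(n·D) for n: n = V/(J*·D) = 82.97/(1.7999 × 1.684) = 27.373519 rev/s
rpm = 60·n = 1642.411118

rpm = 1642.41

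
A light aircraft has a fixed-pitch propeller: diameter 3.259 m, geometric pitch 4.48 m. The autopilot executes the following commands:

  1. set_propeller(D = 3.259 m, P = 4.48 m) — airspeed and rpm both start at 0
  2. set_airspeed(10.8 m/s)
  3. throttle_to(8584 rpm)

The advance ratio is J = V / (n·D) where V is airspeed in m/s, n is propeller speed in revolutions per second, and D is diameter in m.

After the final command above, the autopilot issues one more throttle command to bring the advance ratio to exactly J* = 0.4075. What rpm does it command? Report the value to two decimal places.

rpm = 487.94

set_propeller: D = 3.259 m, P = 4.48 m (p = P/D = 1.374655); state ← (V=0, rpm=0)
set_airspeed(10.8): V ← 10.8 m/s
throttle_to(8584): rpm ← 8584
final state: V = 10.8 m/s, rpm = 8584 → n = rpm/60 = 143.066667 rev/s
target J* = 0.4075; solve J* = V/(n·D) for n: n = V/(J*·D) = 10.8/(0.4075 × 3.259) = 8.132270 rev/s
rpm = 60·n = 487.936192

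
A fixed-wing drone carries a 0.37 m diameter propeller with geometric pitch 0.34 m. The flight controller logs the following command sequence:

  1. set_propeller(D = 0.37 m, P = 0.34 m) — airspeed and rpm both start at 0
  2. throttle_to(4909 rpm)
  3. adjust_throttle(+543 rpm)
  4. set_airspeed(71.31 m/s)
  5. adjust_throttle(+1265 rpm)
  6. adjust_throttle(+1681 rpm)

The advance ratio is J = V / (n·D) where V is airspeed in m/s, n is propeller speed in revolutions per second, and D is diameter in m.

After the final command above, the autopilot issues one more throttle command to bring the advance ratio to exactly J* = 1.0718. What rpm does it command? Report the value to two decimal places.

set_propeller: D = 0.37 m, P = 0.34 m (p = P/D = 0.918919); state ← (V=0, rpm=0)
throttle_to(4909): rpm ← 4909
adjust_throttle(+543): rpm ← 4909 +543 = 5452
set_airspeed(71.31): V ← 71.31 m/s
adjust_throttle(+1265): rpm ← 5452 +1265 = 6717
adjust_throttle(+1681): rpm ← 6717 +1681 = 8398
final state: V = 71.31 m/s, rpm = 8398 → n = rpm/60 = 139.966667 rev/s
target J* = 1.0718; solve J* = V/(n·D) for n: n = V/(J*·D) = 71.31/(1.0718 × 0.37) = 179.818744 rev/s
rpm = 60·n = 10789.124635

rpm = 10789.12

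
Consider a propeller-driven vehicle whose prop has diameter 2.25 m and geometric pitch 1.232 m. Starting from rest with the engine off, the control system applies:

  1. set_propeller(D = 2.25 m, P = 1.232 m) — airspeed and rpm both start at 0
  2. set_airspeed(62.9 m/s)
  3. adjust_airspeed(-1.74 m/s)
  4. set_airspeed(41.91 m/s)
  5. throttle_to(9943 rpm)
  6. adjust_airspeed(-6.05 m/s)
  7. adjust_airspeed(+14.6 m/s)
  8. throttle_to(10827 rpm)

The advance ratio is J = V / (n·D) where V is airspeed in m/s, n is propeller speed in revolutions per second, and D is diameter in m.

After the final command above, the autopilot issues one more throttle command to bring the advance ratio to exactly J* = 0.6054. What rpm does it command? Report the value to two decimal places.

set_propeller: D = 2.25 m, P = 1.232 m (p = P/D = 0.547556); state ← (V=0, rpm=0)
set_airspeed(62.9): V ← 62.9 m/s
adjust_airspeed(-1.74): V ← 62.9 -1.74 = 61.16 m/s
set_airspeed(41.91): V ← 41.91 m/s
throttle_to(9943): rpm ← 9943
adjust_airspeed(-6.05): V ← 41.91 -6.05 = 35.86 m/s
adjust_airspeed(+14.6): V ← 35.86 +14.6 = 50.46 m/s
throttle_to(10827): rpm ← 10827
final state: V = 50.46 m/s, rpm = 10827 → n = rpm/60 = 180.450000 rev/s
target J* = 0.6054; solve J* = V/(n·D) for n: n = V/(J*·D) = 50.46/(0.6054 × 2.25) = 37.044378 rev/s
rpm = 60·n = 2222.662702

rpm = 2222.66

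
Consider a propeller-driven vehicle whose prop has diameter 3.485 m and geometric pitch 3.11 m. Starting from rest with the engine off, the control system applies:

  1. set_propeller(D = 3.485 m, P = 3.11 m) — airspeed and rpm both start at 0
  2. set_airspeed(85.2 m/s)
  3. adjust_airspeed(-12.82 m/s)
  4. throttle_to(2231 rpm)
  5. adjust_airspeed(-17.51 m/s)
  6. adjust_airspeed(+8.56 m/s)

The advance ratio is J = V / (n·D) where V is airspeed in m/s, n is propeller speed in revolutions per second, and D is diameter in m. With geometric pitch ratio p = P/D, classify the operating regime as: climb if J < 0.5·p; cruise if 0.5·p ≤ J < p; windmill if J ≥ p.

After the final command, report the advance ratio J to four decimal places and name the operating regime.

set_propeller: D = 3.485 m, P = 3.11 m (p = P/D = 0.892396); state ← (V=0, rpm=0)
set_airspeed(85.2): V ← 85.2 m/s
adjust_airspeed(-12.82): V ← 85.2 -12.82 = 72.38 m/s
throttle_to(2231): rpm ← 2231
adjust_airspeed(-17.51): V ← 72.38 -17.51 = 54.87 m/s
adjust_airspeed(+8.56): V ← 54.87 +8.56 = 63.43 m/s
final state: V = 63.43 m/s, rpm = 2231 → n = rpm/60 = 37.183333 rev/s
J = V / (n·D) = 63.43 / (37.183333 × 3.485) = 0.489490
regime bands: climb J<0.4462 | cruise [0.4462, 0.8924) | windmill J≥0.8924
J = 0.4895 → cruise

J = 0.4895, regime = cruise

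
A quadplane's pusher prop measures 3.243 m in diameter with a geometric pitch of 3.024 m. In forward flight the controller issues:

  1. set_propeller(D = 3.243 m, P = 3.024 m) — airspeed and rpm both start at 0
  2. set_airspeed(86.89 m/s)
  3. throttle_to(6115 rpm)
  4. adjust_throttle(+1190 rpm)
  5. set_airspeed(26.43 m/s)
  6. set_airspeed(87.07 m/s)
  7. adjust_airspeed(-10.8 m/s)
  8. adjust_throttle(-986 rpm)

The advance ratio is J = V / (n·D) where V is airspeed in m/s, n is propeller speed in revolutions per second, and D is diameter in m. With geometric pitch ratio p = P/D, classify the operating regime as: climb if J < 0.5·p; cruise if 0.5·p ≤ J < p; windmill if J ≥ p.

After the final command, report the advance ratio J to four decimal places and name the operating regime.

set_propeller: D = 3.243 m, P = 3.024 m (p = P/D = 0.932470); state ← (V=0, rpm=0)
set_airspeed(86.89): V ← 86.89 m/s
throttle_to(6115): rpm ← 6115
adjust_throttle(+1190): rpm ← 6115 +1190 = 7305
set_airspeed(26.43): V ← 26.43 m/s
set_airspeed(87.07): V ← 87.07 m/s
adjust_airspeed(-10.8): V ← 87.07 -10.8 = 76.27 m/s
adjust_throttle(-986): rpm ← 7305 -986 = 6319
final state: V = 76.27 m/s, rpm = 6319 → n = rpm/60 = 105.316667 rev/s
J = V / (n·D) = 76.27 / (105.316667 × 3.243) = 0.223311
regime bands: climb J<0.4662 | cruise [0.4662, 0.9325) | windmill J≥0.9325
J = 0.2233 → climb

J = 0.2233, regime = climb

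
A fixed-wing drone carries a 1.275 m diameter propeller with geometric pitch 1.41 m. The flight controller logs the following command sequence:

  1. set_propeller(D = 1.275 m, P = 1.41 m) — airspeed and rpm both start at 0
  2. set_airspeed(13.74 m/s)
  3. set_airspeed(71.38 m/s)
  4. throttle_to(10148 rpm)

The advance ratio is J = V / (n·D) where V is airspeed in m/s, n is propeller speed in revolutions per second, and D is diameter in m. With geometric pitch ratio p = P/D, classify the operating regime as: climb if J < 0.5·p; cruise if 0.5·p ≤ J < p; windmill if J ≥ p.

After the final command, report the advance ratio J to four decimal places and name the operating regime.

J = 0.3310, regime = climb

set_propeller: D = 1.275 m, P = 1.41 m (p = P/D = 1.105882); state ← (V=0, rpm=0)
set_airspeed(13.74): V ← 13.74 m/s
set_airspeed(71.38): V ← 71.38 m/s
throttle_to(10148): rpm ← 10148
final state: V = 71.38 m/s, rpm = 10148 → n = rpm/60 = 169.133333 rev/s
J = V / (n·D) = 71.38 / (169.133333 × 1.275) = 0.331007
regime bands: climb J<0.5529 | cruise [0.5529, 1.1059) | windmill J≥1.1059
J = 0.3310 → climb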